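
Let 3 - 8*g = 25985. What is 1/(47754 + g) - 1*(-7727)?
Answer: 1375599179/178025 ≈ 7727.0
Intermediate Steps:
g = -12991/4 (g = 3/8 - 1/8*25985 = 3/8 - 25985/8 = -12991/4 ≈ -3247.8)
1/(47754 + g) - 1*(-7727) = 1/(47754 - 12991/4) - 1*(-7727) = 1/(178025/4) + 7727 = 4/178025 + 7727 = 1375599179/178025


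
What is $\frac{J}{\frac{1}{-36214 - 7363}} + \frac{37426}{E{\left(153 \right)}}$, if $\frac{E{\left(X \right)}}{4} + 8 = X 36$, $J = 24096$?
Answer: $- \frac{11550345293287}{11000} \approx -1.05 \cdot 10^{9}$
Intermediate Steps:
$E{\left(X \right)} = -32 + 144 X$ ($E{\left(X \right)} = -32 + 4 X 36 = -32 + 4 \cdot 36 X = -32 + 144 X$)
$\frac{J}{\frac{1}{-36214 - 7363}} + \frac{37426}{E{\left(153 \right)}} = \frac{24096}{\frac{1}{-36214 - 7363}} + \frac{37426}{-32 + 144 \cdot 153} = \frac{24096}{\frac{1}{-43577}} + \frac{37426}{-32 + 22032} = \frac{24096}{- \frac{1}{43577}} + \frac{37426}{22000} = 24096 \left(-43577\right) + 37426 \cdot \frac{1}{22000} = -1050031392 + \frac{18713}{11000} = - \frac{11550345293287}{11000}$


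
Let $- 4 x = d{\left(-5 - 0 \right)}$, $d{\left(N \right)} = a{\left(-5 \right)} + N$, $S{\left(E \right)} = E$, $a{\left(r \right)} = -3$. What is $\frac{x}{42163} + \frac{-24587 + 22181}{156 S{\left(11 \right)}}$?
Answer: $- \frac{1536981}{1096238} \approx -1.4021$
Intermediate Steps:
$d{\left(N \right)} = -3 + N$
$x = 2$ ($x = - \frac{-3 - 5}{4} = \left(- \frac{1}{4}\right) \left(-8\right) = 2$)
$\frac{x}{42163} + \frac{-24587 + 22181}{156 S{\left(11 \right)}} = \frac{2}{42163} + \frac{-24587 + 22181}{156 \cdot 11} = 2 \cdot \frac{1}{42163} - \frac{2406}{1716} = \frac{2}{42163} - \frac{401}{286} = - \frac{1536981}{1096238}$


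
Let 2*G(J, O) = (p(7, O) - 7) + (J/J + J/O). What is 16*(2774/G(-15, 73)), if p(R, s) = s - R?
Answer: 6480064/4365 ≈ 1484.6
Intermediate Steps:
G(J, O) = -13/2 + O/2 + J/(2*O) (G(J, O) = (((O - 1*7) - 7) + (J/J + J/O))/2 = (((O - 7) - 7) + (1 + J/O))/2 = (((-7 + O) - 7) + (1 + J/O))/2 = ((-14 + O) + (1 + J/O))/2 = (-13 + O + J/O)/2 = -13/2 + O/2 + J/(2*O))
16*(2774/G(-15, 73)) = 16*(2774/(((1/2)*(-15 + 73*(-13 + 73))/73))) = 16*(2774/(((1/2)*(1/73)*(-15 + 73*60)))) = 16*(2774/(((1/2)*(1/73)*(-15 + 4380)))) = 16*(2774/(((1/2)*(1/73)*4365))) = 16*(2774/(4365/146)) = 16*(2774*(146/4365)) = 16*(405004/4365) = 6480064/4365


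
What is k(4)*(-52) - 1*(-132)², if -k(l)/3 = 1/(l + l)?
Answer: -34809/2 ≈ -17405.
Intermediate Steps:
k(l) = -3/(2*l) (k(l) = -3/(l + l) = -3*1/(2*l) = -3/(2*l))
k(4)*(-52) - 1*(-132)² = -3/2/4*(-52) - 1*(-132)² = -3/2*¼*(-52) - 1*17424 = -3/8*(-52) - 17424 = 39/2 - 17424 = -34809/2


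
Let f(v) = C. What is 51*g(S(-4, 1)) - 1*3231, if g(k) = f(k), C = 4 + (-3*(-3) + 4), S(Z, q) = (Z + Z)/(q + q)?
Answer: -2364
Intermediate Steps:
S(Z, q) = Z/q (S(Z, q) = (2*Z)/((2*q)) = (2*Z)*(1/(2*q)) = Z/q)
C = 17 (C = 4 + (9 + 4) = 4 + 13 = 17)
f(v) = 17
g(k) = 17
51*g(S(-4, 1)) - 1*3231 = 51*17 - 1*3231 = 867 - 3231 = -2364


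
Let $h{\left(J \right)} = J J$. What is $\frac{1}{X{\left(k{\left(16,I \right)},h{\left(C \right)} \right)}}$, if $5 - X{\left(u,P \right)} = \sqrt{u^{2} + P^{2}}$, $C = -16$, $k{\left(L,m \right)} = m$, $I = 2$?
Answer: $- \frac{1}{13103} - \frac{2 \sqrt{16385}}{65515} \approx -0.0039839$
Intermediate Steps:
$h{\left(J \right)} = J^{2}$
$X{\left(u,P \right)} = 5 - \sqrt{P^{2} + u^{2}}$ ($X{\left(u,P \right)} = 5 - \sqrt{u^{2} + P^{2}} = 5 - \sqrt{P^{2} + u^{2}}$)
$\frac{1}{X{\left(k{\left(16,I \right)},h{\left(C \right)} \right)}} = \frac{1}{5 - \sqrt{\left(\left(-16\right)^{2}\right)^{2} + 2^{2}}} = \frac{1}{5 - \sqrt{256^{2} + 4}} = \frac{1}{5 - \sqrt{65536 + 4}} = \frac{1}{5 - \sqrt{65540}} = \frac{1}{5 - 2 \sqrt{16385}}$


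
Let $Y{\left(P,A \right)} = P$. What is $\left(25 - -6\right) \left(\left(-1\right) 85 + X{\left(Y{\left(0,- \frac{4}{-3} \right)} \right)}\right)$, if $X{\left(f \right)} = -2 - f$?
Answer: $-2697$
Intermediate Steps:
$\left(25 - -6\right) \left(\left(-1\right) 85 + X{\left(Y{\left(0,- \frac{4}{-3} \right)} \right)}\right) = \left(25 - -6\right) \left(\left(-1\right) 85 - 2\right) = \left(25 + 6\right) \left(-85 + \left(-2 + 0\right)\right) = 31 \left(-85 - 2\right) = 31 \left(-87\right) = -2697$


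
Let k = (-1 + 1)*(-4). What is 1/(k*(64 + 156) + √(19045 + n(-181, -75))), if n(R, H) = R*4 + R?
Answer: √4535/9070 ≈ 0.0074247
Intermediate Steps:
k = 0 (k = 0*(-4) = 0)
n(R, H) = 5*R (n(R, H) = 4*R + R = 5*R)
1/(k*(64 + 156) + √(19045 + n(-181, -75))) = 1/(0*(64 + 156) + √(19045 + 5*(-181))) = 1/(0*220 + √(19045 - 905)) = 1/(0 + √18140) = 1/(0 + 2*√4535) = 1/(2*√4535) = √4535/9070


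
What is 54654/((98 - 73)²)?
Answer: 54654/625 ≈ 87.446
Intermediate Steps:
54654/((98 - 73)²) = 54654/(25²) = 54654/625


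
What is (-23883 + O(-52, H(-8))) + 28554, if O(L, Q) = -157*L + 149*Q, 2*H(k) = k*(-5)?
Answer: 15815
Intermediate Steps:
H(k) = -5*k/2 (H(k) = (k*(-5))/2 = (-5*k)/2 = -5*k/2)
(-23883 + O(-52, H(-8))) + 28554 = (-23883 + (-157*(-52) + 149*(-5/2*(-8)))) + 28554 = (-23883 + (8164 + 149*20)) + 28554 = (-23883 + (8164 + 2980)) + 28554 = (-23883 + 11144) + 28554 = -12739 + 28554 = 15815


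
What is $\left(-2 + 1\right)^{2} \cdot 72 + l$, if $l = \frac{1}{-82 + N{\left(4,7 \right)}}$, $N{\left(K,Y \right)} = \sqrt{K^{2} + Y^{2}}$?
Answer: $\frac{479366}{6659} - \frac{\sqrt{65}}{6659} \approx 71.986$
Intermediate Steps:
$l = \frac{1}{-82 + \sqrt{65}}$ ($l = \frac{1}{-82 + \sqrt{4^{2} + 7^{2}}} = \frac{1}{-82 + \sqrt{16 + 49}} = \frac{1}{-82 + \sqrt{65}} \approx -0.013525$)
$\left(-2 + 1\right)^{2} \cdot 72 + l = \left(-2 + 1\right)^{2} \cdot 72 - \left(\frac{82}{6659} + \frac{\sqrt{65}}{6659}\right) = \left(-1\right)^{2} \cdot 72 - \left(\frac{82}{6659} + \frac{\sqrt{65}}{6659}\right) = 1 \cdot 72 - \left(\frac{82}{6659} + \frac{\sqrt{65}}{6659}\right) = 72 - \left(\frac{82}{6659} + \frac{\sqrt{65}}{6659}\right) = \frac{479366}{6659} - \frac{\sqrt{65}}{6659}$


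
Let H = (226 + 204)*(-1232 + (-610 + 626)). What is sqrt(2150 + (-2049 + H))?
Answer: I*sqrt(522779) ≈ 723.03*I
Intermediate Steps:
H = -522880 (H = 430*(-1232 + 16) = 430*(-1216) = -522880)
sqrt(2150 + (-2049 + H)) = sqrt(2150 + (-2049 - 522880)) = sqrt(2150 - 524929) = sqrt(-522779) = I*sqrt(522779)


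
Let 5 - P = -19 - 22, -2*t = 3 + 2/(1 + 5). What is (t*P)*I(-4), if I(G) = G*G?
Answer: -3680/3 ≈ -1226.7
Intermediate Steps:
t = -5/3 (t = -(3 + 2/(1 + 5))/2 = -(3 + 2/6)/2 = -(3 + 2*(⅙))/2 = -(3 + ⅓)/2 = -½*10/3 = -5/3 ≈ -1.6667)
P = 46 (P = 5 - (-19 - 22) = 5 - 1*(-41) = 5 + 41 = 46)
I(G) = G²
(t*P)*I(-4) = -5/3*46*(-4)² = -230/3*16 = -3680/3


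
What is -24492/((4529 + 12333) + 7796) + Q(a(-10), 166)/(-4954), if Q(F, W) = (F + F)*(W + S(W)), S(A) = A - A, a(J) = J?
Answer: -9867202/30538933 ≈ -0.32310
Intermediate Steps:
S(A) = 0
Q(F, W) = 2*F*W (Q(F, W) = (F + F)*(W + 0) = (2*F)*W = 2*F*W)
-24492/((4529 + 12333) + 7796) + Q(a(-10), 166)/(-4954) = -24492/((4529 + 12333) + 7796) + (2*(-10)*166)/(-4954) = -24492/(16862 + 7796) - 3320*(-1/4954) = -24492/24658 + 1660/2477 = -24492*1/24658 + 1660/2477 = -12246/12329 + 1660/2477 = -9867202/30538933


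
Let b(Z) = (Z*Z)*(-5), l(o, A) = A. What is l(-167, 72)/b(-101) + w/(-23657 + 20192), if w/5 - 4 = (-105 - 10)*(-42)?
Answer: -246608066/35346465 ≈ -6.9769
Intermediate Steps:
w = 24170 (w = 20 + 5*((-105 - 10)*(-42)) = 20 + 5*(-115*(-42)) = 20 + 5*4830 = 20 + 24150 = 24170)
b(Z) = -5*Z² (b(Z) = Z²*(-5) = -5*Z²)
l(-167, 72)/b(-101) + w/(-23657 + 20192) = 72/((-5*(-101)²)) + 24170/(-23657 + 20192) = 72/((-5*10201)) + 24170/(-3465) = 72/(-51005) + 24170*(-1/3465) = 72*(-1/51005) - 4834/693 = -72/51005 - 4834/693 = -246608066/35346465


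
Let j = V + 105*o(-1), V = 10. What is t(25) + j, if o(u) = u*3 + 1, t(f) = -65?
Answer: -265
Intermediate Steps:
o(u) = 1 + 3*u (o(u) = 3*u + 1 = 1 + 3*u)
j = -200 (j = 10 + 105*(1 + 3*(-1)) = 10 + 105*(1 - 3) = 10 + 105*(-2) = 10 - 210 = -200)
t(25) + j = -65 - 200 = -265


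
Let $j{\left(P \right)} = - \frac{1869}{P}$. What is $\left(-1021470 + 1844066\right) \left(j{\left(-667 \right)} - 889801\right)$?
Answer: $- \frac{488206940413208}{667} \approx -7.3194 \cdot 10^{11}$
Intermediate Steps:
$\left(-1021470 + 1844066\right) \left(j{\left(-667 \right)} - 889801\right) = \left(-1021470 + 1844066\right) \left(- \frac{1869}{-667} - 889801\right) = 822596 \left(\left(-1869\right) \left(- \frac{1}{667}\right) - 889801\right) = 822596 \left(\frac{1869}{667} - 889801\right) = 822596 \left(- \frac{593495398}{667}\right) = - \frac{488206940413208}{667}$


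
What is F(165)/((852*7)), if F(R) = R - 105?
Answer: 5/497 ≈ 0.010060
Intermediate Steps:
F(R) = -105 + R
F(165)/((852*7)) = (-105 + 165)/((852*7)) = 60/5964 = 60*(1/5964) = 5/497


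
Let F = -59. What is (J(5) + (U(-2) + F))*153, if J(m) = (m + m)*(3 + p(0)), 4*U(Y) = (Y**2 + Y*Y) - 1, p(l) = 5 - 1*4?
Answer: -10557/4 ≈ -2639.3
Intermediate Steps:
p(l) = 1 (p(l) = 5 - 4 = 1)
U(Y) = -1/4 + Y**2/2 (U(Y) = ((Y**2 + Y*Y) - 1)/4 = ((Y**2 + Y**2) - 1)/4 = (2*Y**2 - 1)/4 = (-1 + 2*Y**2)/4 = -1/4 + Y**2/2)
J(m) = 8*m (J(m) = (m + m)*(3 + 1) = (2*m)*4 = 8*m)
(J(5) + (U(-2) + F))*153 = (8*5 + ((-1/4 + (1/2)*(-2)**2) - 59))*153 = (40 + ((-1/4 + (1/2)*4) - 59))*153 = (40 + ((-1/4 + 2) - 59))*153 = (40 + (7/4 - 59))*153 = (40 - 229/4)*153 = -69/4*153 = -10557/4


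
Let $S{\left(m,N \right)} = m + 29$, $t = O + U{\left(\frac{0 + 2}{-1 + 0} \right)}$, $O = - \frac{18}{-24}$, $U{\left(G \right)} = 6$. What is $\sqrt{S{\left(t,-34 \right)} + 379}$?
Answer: $\frac{\sqrt{1659}}{2} \approx 20.365$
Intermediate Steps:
$O = \frac{3}{4}$ ($O = \left(-18\right) \left(- \frac{1}{24}\right) = \frac{3}{4} \approx 0.75$)
$t = \frac{27}{4}$ ($t = \frac{3}{4} + 6 = \frac{27}{4} \approx 6.75$)
$S{\left(m,N \right)} = 29 + m$
$\sqrt{S{\left(t,-34 \right)} + 379} = \sqrt{\left(29 + \frac{27}{4}\right) + 379} = \sqrt{\frac{143}{4} + 379} = \sqrt{\frac{1659}{4}} = \frac{\sqrt{1659}}{2}$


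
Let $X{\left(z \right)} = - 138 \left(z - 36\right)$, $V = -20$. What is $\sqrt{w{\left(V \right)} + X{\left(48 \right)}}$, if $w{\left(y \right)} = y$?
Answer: $2 i \sqrt{419} \approx 40.939 i$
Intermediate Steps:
$X{\left(z \right)} = 4968 - 138 z$ ($X{\left(z \right)} = - 138 \left(-36 + z\right) = 4968 - 138 z$)
$\sqrt{w{\left(V \right)} + X{\left(48 \right)}} = \sqrt{-20 + \left(4968 - 6624\right)} = \sqrt{-20 - 1656} = \sqrt{-1676} = 2 i \sqrt{419}$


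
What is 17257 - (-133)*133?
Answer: 34946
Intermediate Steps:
17257 - (-133)*133 = 17257 - 1*(-17689) = 17257 + 17689 = 34946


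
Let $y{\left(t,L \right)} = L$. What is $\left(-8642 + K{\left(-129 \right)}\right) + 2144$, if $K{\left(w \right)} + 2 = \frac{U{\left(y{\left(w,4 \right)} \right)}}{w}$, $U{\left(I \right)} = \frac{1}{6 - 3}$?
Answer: $- \frac{2515501}{387} \approx -6500.0$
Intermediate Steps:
$U{\left(I \right)} = \frac{1}{3}$
$K{\left(w \right)} = -2 + \frac{1}{3 w}$
$\left(-8642 + K{\left(-129 \right)}\right) + 2144 = \left(-8642 - \left(2 - \frac{1}{3 \left(-129\right)}\right)\right) + 2144 = \left(-8642 + \left(-2 + \frac{1}{3} \left(- \frac{1}{129}\right)\right)\right) + 2144 = \left(-8642 - \frac{775}{387}\right) + 2144 = - \frac{3345229}{387} + 2144 = - \frac{2515501}{387}$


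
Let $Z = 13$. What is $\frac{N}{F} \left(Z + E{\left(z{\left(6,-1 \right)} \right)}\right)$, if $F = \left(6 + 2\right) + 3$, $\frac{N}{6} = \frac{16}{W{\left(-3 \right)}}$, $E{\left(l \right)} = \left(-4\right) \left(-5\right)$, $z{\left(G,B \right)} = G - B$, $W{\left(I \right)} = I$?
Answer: $-96$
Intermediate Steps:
$E{\left(l \right)} = 20$
$N = -32$ ($N = 6 \frac{16}{-3} = 6 \cdot 16 \left(- \frac{1}{3}\right) = 6 \left(- \frac{16}{3}\right) = -32$)
$F = 11$ ($F = 8 + 3 = 11$)
$\frac{N}{F} \left(Z + E{\left(z{\left(6,-1 \right)} \right)}\right) = - \frac{32}{11} \left(13 + 20\right) = \left(-32\right) \frac{1}{11} \cdot 33 = \left(- \frac{32}{11}\right) 33 = -96$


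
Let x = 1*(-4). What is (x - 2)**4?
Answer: 1296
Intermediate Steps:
x = -4
(x - 2)**4 = (-4 - 2)**4 = (-6)**4 = 1296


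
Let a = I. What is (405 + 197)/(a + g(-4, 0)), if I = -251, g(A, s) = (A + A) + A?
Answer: -602/263 ≈ -2.2890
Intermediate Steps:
g(A, s) = 3*A (g(A, s) = 2*A + A = 3*A)
a = -251
(405 + 197)/(a + g(-4, 0)) = (405 + 197)/(-251 + 3*(-4)) = 602/(-251 - 12) = 602/(-263) = 602*(-1/263) = -602/263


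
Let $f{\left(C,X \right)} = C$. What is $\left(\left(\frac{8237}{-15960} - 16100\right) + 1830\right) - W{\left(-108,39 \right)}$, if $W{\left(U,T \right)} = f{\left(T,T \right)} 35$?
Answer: $- \frac{249542837}{15960} \approx -15636.0$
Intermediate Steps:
$W{\left(U,T \right)} = 35 T$ ($W{\left(U,T \right)} = T 35 = 35 T$)
$\left(\left(\frac{8237}{-15960} - 16100\right) + 1830\right) - W{\left(-108,39 \right)} = \left(\left(\frac{8237}{-15960} - 16100\right) + 1830\right) - 35 \cdot 39 = \left(\left(8237 \left(- \frac{1}{15960}\right) - 16100\right) + 1830\right) - 1365 = \left(\left(- \frac{8237}{15960} - 16100\right) + 1830\right) - 1365 = \left(- \frac{256964237}{15960} + 1830\right) - 1365 = - \frac{227757437}{15960} - 1365 = - \frac{249542837}{15960}$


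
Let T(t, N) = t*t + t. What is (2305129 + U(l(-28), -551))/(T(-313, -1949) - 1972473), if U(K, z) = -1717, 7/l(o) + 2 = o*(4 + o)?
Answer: -767804/624939 ≈ -1.2286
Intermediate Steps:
l(o) = 7/(-2 + o*(4 + o))
T(t, N) = t + t² (T(t, N) = t² + t = t + t²)
(2305129 + U(l(-28), -551))/(T(-313, -1949) - 1972473) = (2305129 - 1717)/(-313*(1 - 313) - 1972473) = 2303412/(-313*(-312) - 1972473) = 2303412/(97656 - 1972473) = 2303412/(-1874817) = 2303412*(-1/1874817) = -767804/624939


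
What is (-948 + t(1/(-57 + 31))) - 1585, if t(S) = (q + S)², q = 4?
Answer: -1701699/676 ≈ -2517.3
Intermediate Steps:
t(S) = (4 + S)²
(-948 + t(1/(-57 + 31))) - 1585 = (-948 + (4 + 1/(-57 + 31))²) - 1585 = (-948 + (4 + 1/(-26))²) - 1585 = (-948 + (4 - 1/26)²) - 1585 = (-948 + (103/26)²) - 1585 = (-948 + 10609/676) - 1585 = -630239/676 - 1585 = -1701699/676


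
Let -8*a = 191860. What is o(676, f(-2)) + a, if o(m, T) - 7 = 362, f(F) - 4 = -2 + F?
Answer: -47227/2 ≈ -23614.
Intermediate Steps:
a = -47965/2 (a = -⅛*191860 = -47965/2 ≈ -23983.)
f(F) = 2 + F (f(F) = 4 + (-2 + F) = 2 + F)
o(m, T) = 369 (o(m, T) = 7 + 362 = 369)
o(676, f(-2)) + a = 369 - 47965/2 = -47227/2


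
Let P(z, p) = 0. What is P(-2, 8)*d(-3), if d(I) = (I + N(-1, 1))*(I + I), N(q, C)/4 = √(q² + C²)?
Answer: 0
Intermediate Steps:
N(q, C) = 4*√(C² + q²) (N(q, C) = 4*√(q² + C²) = 4*√(C² + q²))
d(I) = 2*I*(I + 4*√2) (d(I) = (I + 4*√(1² + (-1)²))*(I + I) = (I + 4*√(1 + 1))*(2*I) = (I + 4*√2)*(2*I) = 2*I*(I + 4*√2))
P(-2, 8)*d(-3) = 0*(2*(-3)*(-3 + 4*√2)) = 0*(18 - 24*√2) = 0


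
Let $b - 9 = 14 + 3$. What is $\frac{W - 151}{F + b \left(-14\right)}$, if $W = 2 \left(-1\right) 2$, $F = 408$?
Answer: $- \frac{155}{44} \approx -3.5227$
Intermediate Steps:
$W = -4$ ($W = \left(-2\right) 2 = -4$)
$b = 26$ ($b = 9 + \left(14 + 3\right) = 9 + 17 = 26$)
$\frac{W - 151}{F + b \left(-14\right)} = \frac{-4 - 151}{408 + 26 \left(-14\right)} = - \frac{155}{408 - 364} = - \frac{155}{44}$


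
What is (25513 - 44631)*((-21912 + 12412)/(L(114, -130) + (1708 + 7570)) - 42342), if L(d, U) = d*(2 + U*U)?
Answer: 783633530619368/968053 ≈ 8.0949e+8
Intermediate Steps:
L(d, U) = d*(2 + U**2)
(25513 - 44631)*((-21912 + 12412)/(L(114, -130) + (1708 + 7570)) - 42342) = (25513 - 44631)*((-21912 + 12412)/(114*(2 + (-130)**2) + (1708 + 7570)) - 42342) = -19118*(-9500/(114*(2 + 16900) + 9278) - 42342) = -19118*(-9500/(114*16902 + 9278) - 42342) = -19118*(-9500/(1926828 + 9278) - 42342) = -19118*(-9500/1936106 - 42342) = -19118*(-9500*1/1936106 - 42342) = -19118*(-4750/968053 - 42342) = -19118*(-40989304876/968053) = 783633530619368/968053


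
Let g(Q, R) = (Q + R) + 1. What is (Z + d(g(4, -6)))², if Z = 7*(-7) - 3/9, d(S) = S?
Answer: 22801/9 ≈ 2533.4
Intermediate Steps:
g(Q, R) = 1 + Q + R
Z = -148/3 (Z = -49 - 3*⅑ = -49 - ⅓ = -148/3 ≈ -49.333)
(Z + d(g(4, -6)))² = (-148/3 + (1 + 4 - 6))² = (-148/3 - 1)² = (-151/3)² = 22801/9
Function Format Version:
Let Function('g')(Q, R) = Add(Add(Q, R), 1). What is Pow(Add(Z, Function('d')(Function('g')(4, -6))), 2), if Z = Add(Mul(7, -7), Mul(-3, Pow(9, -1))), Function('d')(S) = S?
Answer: Rational(22801, 9) ≈ 2533.4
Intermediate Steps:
Function('g')(Q, R) = Add(1, Q, R)
Z = Rational(-148, 3) (Z = Add(-49, Mul(-3, Rational(1, 9))) = Add(-49, Rational(-1, 3)) = Rational(-148, 3) ≈ -49.333)
Pow(Add(Z, Function('d')(Function('g')(4, -6))), 2) = Pow(Add(Rational(-148, 3), Add(1, 4, -6)), 2) = Pow(Add(Rational(-148, 3), -1), 2) = Pow(Rational(-151, 3), 2) = Rational(22801, 9)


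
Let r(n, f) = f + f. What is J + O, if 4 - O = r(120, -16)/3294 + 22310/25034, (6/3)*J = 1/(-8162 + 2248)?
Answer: 760401303425/243840122172 ≈ 3.1184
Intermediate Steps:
J = -1/11828 (J = 1/(2*(-8162 + 2248)) = (½)/(-5914) = (½)*(-1/5914) = -1/11828 ≈ -8.4545e-5)
r(n, f) = 2*f
O = 64289983/20615499 (O = 4 - ((2*(-16))/3294 + 22310/25034) = 4 - (-32*1/3294 + 22310*(1/25034)) = 4 - (-16/1647 + 11155/12517) = 4 - 1*18172013/20615499 = 4 - 18172013/20615499 = 64289983/20615499 ≈ 3.1185)
J + O = -1/11828 + 64289983/20615499 = 760401303425/243840122172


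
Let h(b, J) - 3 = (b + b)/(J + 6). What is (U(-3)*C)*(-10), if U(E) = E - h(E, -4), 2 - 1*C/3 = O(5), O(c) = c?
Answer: -270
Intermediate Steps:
C = -9 (C = 6 - 3*5 = 6 - 15 = -9)
h(b, J) = 3 + 2*b/(6 + J) (h(b, J) = 3 + (b + b)/(J + 6) = 3 + (2*b)/(6 + J) = 3 + 2*b/(6 + J))
U(E) = -3 (U(E) = E - (18 + 2*E + 3*(-4))/(6 - 4) = E - (18 + 2*E - 12)/2 = E - (6 + 2*E)/2 = E - (3 + E) = E + (-3 - E) = -3)
(U(-3)*C)*(-10) = -3*(-9)*(-10) = 27*(-10) = -270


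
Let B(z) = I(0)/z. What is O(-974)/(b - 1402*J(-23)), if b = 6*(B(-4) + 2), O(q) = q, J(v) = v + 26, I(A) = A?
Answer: 487/2097 ≈ 0.23224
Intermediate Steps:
J(v) = 26 + v
B(z) = 0 (B(z) = 0/z = 0)
b = 12 (b = 6*(0 + 2) = 6*2 = 12)
O(-974)/(b - 1402*J(-23)) = -974/(12 - 1402*(26 - 23)) = -974/(12 - 1402*3) = -974/(12 - 4206) = -974/(-4194) = -974*(-1/4194) = 487/2097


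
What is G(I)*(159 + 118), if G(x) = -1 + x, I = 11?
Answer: 2770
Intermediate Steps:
G(I)*(159 + 118) = (-1 + 11)*(159 + 118) = 10*277 = 2770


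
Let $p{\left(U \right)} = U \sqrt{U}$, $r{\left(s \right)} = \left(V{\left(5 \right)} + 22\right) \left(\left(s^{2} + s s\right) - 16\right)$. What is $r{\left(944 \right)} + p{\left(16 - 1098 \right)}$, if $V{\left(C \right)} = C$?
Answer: $48120912 - 1082 i \sqrt{1082} \approx 4.8121 \cdot 10^{7} - 35591.0 i$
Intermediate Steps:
$r{\left(s \right)} = -432 + 54 s^{2}$ ($r{\left(s \right)} = \left(5 + 22\right) \left(\left(s^{2} + s s\right) - 16\right) = 27 \left(\left(s^{2} + s^{2}\right) - 16\right) = 27 \left(2 s^{2} - 16\right) = 27 \left(-16 + 2 s^{2}\right) = -432 + 54 s^{2}$)
$p{\left(U \right)} = U^{\frac{3}{2}}$
$r{\left(944 \right)} + p{\left(16 - 1098 \right)} = \left(-432 + 54 \cdot 944^{2}\right) + \left(16 - 1098\right)^{\frac{3}{2}} = \left(-432 + 54 \cdot 891136\right) + \left(-1082\right)^{\frac{3}{2}} = \left(-432 + 48121344\right) - 1082 i \sqrt{1082} = 48120912 - 1082 i \sqrt{1082}$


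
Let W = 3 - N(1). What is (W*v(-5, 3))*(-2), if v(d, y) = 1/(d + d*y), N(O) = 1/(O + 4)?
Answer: 7/25 ≈ 0.28000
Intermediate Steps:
N(O) = 1/(4 + O)
W = 14/5 (W = 3 - 1/(4 + 1) = 3 - 1/5 = 3 - 1*⅕ = 3 - ⅕ = 14/5 ≈ 2.8000)
(W*v(-5, 3))*(-2) = (14*(1/((-5)*(1 + 3)))/5)*(-2) = (14*(-⅕/4)/5)*(-2) = (14*(-⅕*¼)/5)*(-2) = ((14/5)*(-1/20))*(-2) = -7/50*(-2) = 7/25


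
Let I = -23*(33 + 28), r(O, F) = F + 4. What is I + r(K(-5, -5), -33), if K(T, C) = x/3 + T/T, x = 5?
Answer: -1432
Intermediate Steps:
K(T, C) = 8/3 (K(T, C) = 5/3 + T/T = 5*(1/3) + 1 = 5/3 + 1 = 8/3)
r(O, F) = 4 + F
I = -1403 (I = -23*61 = -1403)
I + r(K(-5, -5), -33) = -1403 + (4 - 33) = -1403 - 29 = -1432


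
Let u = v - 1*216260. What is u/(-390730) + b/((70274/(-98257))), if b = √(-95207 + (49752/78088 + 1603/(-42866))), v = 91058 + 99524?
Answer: 12839/195365 - 98257*I*√16667892457363996098886/29403697537124 ≈ 0.065718 - 431.42*I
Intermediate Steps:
v = 190582
u = -25678 (u = 190582 - 1*216260 = 190582 - 216260 = -25678)
b = I*√16667892457363996098886/418415026 (b = √(-95207 + (49752*(1/78088) + 1603*(-1/42866))) = √(-95207 + (6219/9761 - 1603/42866)) = √(-95207 + 250936771/418415026) = √(-39835788443611/418415026) = I*√16667892457363996098886/418415026 ≈ 308.56*I)
u/(-390730) + b/((70274/(-98257))) = -25678/(-390730) + (I*√16667892457363996098886/418415026)/((70274/(-98257))) = -25678*(-1/390730) + (I*√16667892457363996098886/418415026)/((70274*(-1/98257))) = 12839/195365 + (I*√16667892457363996098886/418415026)/(-70274/98257) = 12839/195365 + (I*√16667892457363996098886/418415026)*(-98257/70274) = 12839/195365 - 98257*I*√16667892457363996098886/29403697537124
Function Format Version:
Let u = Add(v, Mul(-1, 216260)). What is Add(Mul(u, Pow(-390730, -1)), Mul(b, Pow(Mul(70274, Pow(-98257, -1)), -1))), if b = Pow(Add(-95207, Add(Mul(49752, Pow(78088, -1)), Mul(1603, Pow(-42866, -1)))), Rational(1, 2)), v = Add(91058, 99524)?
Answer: Add(Rational(12839, 195365), Mul(Rational(-98257, 29403697537124), I, Pow(16667892457363996098886, Rational(1, 2)))) ≈ Add(0.065718, Mul(-431.42, I))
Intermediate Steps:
v = 190582
u = -25678 (u = Add(190582, Mul(-1, 216260)) = Add(190582, -216260) = -25678)
b = Mul(Rational(1, 418415026), I, Pow(16667892457363996098886, Rational(1, 2))) (b = Pow(Add(-95207, Add(Mul(49752, Rational(1, 78088)), Mul(1603, Rational(-1, 42866)))), Rational(1, 2)) = Pow(Add(-95207, Add(Rational(6219, 9761), Rational(-1603, 42866))), Rational(1, 2)) = Pow(Add(-95207, Rational(250936771, 418415026)), Rational(1, 2)) = Pow(Rational(-39835788443611, 418415026), Rational(1, 2)) = Mul(Rational(1, 418415026), I, Pow(16667892457363996098886, Rational(1, 2))) ≈ Mul(308.56, I))
Add(Mul(u, Pow(-390730, -1)), Mul(b, Pow(Mul(70274, Pow(-98257, -1)), -1))) = Add(Mul(-25678, Pow(-390730, -1)), Mul(Mul(Rational(1, 418415026), I, Pow(16667892457363996098886, Rational(1, 2))), Pow(Mul(70274, Pow(-98257, -1)), -1))) = Add(Mul(-25678, Rational(-1, 390730)), Mul(Mul(Rational(1, 418415026), I, Pow(16667892457363996098886, Rational(1, 2))), Pow(Mul(70274, Rational(-1, 98257)), -1))) = Add(Rational(12839, 195365), Mul(Mul(Rational(1, 418415026), I, Pow(16667892457363996098886, Rational(1, 2))), Pow(Rational(-70274, 98257), -1))) = Add(Rational(12839, 195365), Mul(Mul(Rational(1, 418415026), I, Pow(16667892457363996098886, Rational(1, 2))), Rational(-98257, 70274))) = Add(Rational(12839, 195365), Mul(Rational(-98257, 29403697537124), I, Pow(16667892457363996098886, Rational(1, 2))))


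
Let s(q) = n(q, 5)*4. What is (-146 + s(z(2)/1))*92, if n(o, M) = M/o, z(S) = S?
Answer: -12512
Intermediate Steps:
s(q) = 20/q (s(q) = (5/q)*4 = 20/q)
(-146 + s(z(2)/1))*92 = (-146 + 20/((2/1)))*92 = (-146 + 20/((2*1)))*92 = (-146 + 20/2)*92 = (-146 + 20*(½))*92 = (-146 + 10)*92 = -136*92 = -12512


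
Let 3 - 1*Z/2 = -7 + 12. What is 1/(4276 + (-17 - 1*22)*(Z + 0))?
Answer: 1/4432 ≈ 0.00022563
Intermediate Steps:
Z = -4 (Z = 6 - 2*(-7 + 12) = 6 - 2*5 = 6 - 10 = -4)
1/(4276 + (-17 - 1*22)*(Z + 0)) = 1/(4276 + (-17 - 1*22)*(-4 + 0)) = 1/(4276 + (-17 - 22)*(-4)) = 1/(4276 - 39*(-4)) = 1/(4276 + 156) = 1/4432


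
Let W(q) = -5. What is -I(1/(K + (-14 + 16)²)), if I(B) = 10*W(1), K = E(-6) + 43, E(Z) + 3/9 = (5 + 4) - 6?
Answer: 50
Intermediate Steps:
E(Z) = 8/3 (E(Z) = -⅓ + ((5 + 4) - 6) = -⅓ + (9 - 6) = -⅓ + 3 = 8/3)
K = 137/3 (K = 8/3 + 43 = 137/3 ≈ 45.667)
I(B) = -50 (I(B) = 10*(-5) = -50)
-I(1/(K + (-14 + 16)²)) = -1*(-50) = 50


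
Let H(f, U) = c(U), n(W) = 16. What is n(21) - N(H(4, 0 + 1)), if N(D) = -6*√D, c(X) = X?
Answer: 22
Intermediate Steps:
H(f, U) = U
n(21) - N(H(4, 0 + 1)) = 16 - (-6)*√(0 + 1) = 16 - (-6)*√1 = 16 - (-6) = 16 - 1*(-6) = 16 + 6 = 22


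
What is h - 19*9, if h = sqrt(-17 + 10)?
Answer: -171 + I*sqrt(7) ≈ -171.0 + 2.6458*I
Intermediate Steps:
h = I*sqrt(7) (h = sqrt(-7) = I*sqrt(7) ≈ 2.6458*I)
h - 19*9 = I*sqrt(7) - 19*9 = I*sqrt(7) - 171 = -171 + I*sqrt(7)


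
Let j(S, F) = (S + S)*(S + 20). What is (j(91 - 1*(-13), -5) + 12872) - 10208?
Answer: 28456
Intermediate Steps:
j(S, F) = 2*S*(20 + S) (j(S, F) = (2*S)*(20 + S) = 2*S*(20 + S))
(j(91 - 1*(-13), -5) + 12872) - 10208 = (2*(91 - 1*(-13))*(20 + (91 - 1*(-13))) + 12872) - 10208 = (2*(91 + 13)*(20 + (91 + 13)) + 12872) - 10208 = (2*104*(20 + 104) + 12872) - 10208 = (2*104*124 + 12872) - 10208 = (25792 + 12872) - 10208 = 38664 - 10208 = 28456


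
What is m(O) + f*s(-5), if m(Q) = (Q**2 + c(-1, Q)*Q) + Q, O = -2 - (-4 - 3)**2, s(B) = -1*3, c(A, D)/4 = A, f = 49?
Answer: 2607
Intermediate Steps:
c(A, D) = 4*A
s(B) = -3
O = -51 (O = -2 - 1*(-7)**2 = -2 - 1*49 = -2 - 49 = -51)
m(Q) = Q**2 - 3*Q (m(Q) = (Q**2 + (4*(-1))*Q) + Q = (Q**2 - 4*Q) + Q = Q**2 - 3*Q)
m(O) + f*s(-5) = -51*(-3 - 51) + 49*(-3) = -51*(-54) - 147 = 2754 - 147 = 2607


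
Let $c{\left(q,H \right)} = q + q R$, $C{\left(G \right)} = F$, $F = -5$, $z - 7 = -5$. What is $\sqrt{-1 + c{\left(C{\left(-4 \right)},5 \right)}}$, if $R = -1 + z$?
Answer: $i \sqrt{11} \approx 3.3166 i$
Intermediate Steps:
$z = 2$ ($z = 7 - 5 = 2$)
$C{\left(G \right)} = -5$
$R = 1$ ($R = -1 + 2 = 1$)
$c{\left(q,H \right)} = 2 q$ ($c{\left(q,H \right)} = q + q 1 = q + q = 2 q$)
$\sqrt{-1 + c{\left(C{\left(-4 \right)},5 \right)}} = \sqrt{-1 + 2 \left(-5\right)} = \sqrt{-1 - 10} = \sqrt{-11} = i \sqrt{11}$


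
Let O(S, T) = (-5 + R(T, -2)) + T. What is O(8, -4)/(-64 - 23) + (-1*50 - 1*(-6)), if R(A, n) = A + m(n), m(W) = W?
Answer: -1271/29 ≈ -43.828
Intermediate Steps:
R(A, n) = A + n
O(S, T) = -7 + 2*T (O(S, T) = (-5 + (T - 2)) + T = (-5 + (-2 + T)) + T = (-7 + T) + T = -7 + 2*T)
O(8, -4)/(-64 - 23) + (-1*50 - 1*(-6)) = (-7 + 2*(-4))/(-64 - 23) + (-1*50 - 1*(-6)) = (-7 - 8)/(-87) + (-50 + 6) = -15*(-1/87) - 44 = 5/29 - 44 = -1271/29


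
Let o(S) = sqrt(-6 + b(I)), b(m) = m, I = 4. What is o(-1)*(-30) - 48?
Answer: -48 - 30*I*sqrt(2) ≈ -48.0 - 42.426*I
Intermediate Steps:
o(S) = I*sqrt(2) (o(S) = sqrt(-6 + 4) = sqrt(-2) = I*sqrt(2))
o(-1)*(-30) - 48 = (I*sqrt(2))*(-30) - 48 = -30*I*sqrt(2) - 48 = -48 - 30*I*sqrt(2)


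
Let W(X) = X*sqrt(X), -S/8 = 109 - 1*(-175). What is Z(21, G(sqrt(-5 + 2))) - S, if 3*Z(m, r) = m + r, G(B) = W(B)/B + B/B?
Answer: 6838/3 - I*3**(1/4)*I**(3/2)/3 ≈ 2279.6 + 0.3102*I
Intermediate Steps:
S = -2272 (S = -8*(109 - 1*(-175)) = -8*(109 + 175) = -8*284 = -2272)
W(X) = X**(3/2)
G(B) = 1 + sqrt(B) (G(B) = B**(3/2)/B + B/B = sqrt(B) + 1 = 1 + sqrt(B))
Z(m, r) = m/3 + r/3 (Z(m, r) = (m + r)/3 = m/3 + r/3)
Z(21, G(sqrt(-5 + 2))) - S = ((1/3)*21 + (1 + sqrt(sqrt(-5 + 2)))/3) - 1*(-2272) = (7 + (1 + sqrt(sqrt(-3)))/3) + 2272 = (7 + (1 + sqrt(I*sqrt(3)))/3) + 2272 = (7 + (1 + 3**(1/4)*sqrt(I))/3) + 2272 = (7 + (1/3 + 3**(1/4)*sqrt(I)/3)) + 2272 = (22/3 + 3**(1/4)*sqrt(I)/3) + 2272 = 6838/3 + 3**(1/4)*sqrt(I)/3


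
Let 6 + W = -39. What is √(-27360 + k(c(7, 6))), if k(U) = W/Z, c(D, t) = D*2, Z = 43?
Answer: 45*I*√24983/43 ≈ 165.41*I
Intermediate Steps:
W = -45 (W = -6 - 39 = -45)
c(D, t) = 2*D
k(U) = -45/43
√(-27360 + k(c(7, 6))) = √(-27360 - 45/43) = √(-1176525/43) = 45*I*√24983/43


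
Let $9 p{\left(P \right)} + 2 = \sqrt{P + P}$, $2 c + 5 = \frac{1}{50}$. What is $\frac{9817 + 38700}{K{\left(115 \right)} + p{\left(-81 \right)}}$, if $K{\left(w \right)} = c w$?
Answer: $- \frac{450477433980}{2660870689} - \frac{1571950800 i \sqrt{2}}{2660870689} \approx -169.3 - 0.83547 i$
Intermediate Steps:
$c = - \frac{249}{100}$ ($c = - \frac{5}{2} + \frac{1}{2 \cdot 50} = - \frac{5}{2} + \frac{1}{2} \cdot \frac{1}{50} = - \frac{5}{2} + \frac{1}{100} = - \frac{249}{100} \approx -2.49$)
$p{\left(P \right)} = - \frac{2}{9} + \frac{\sqrt{2} \sqrt{P}}{9}$ ($p{\left(P \right)} = - \frac{2}{9} + \frac{\sqrt{P + P}}{9} = - \frac{2}{9} + \frac{\sqrt{2 P}}{9} = - \frac{2}{9} + \frac{\sqrt{2} \sqrt{P}}{9}$)
$K{\left(w \right)} = - \frac{249 w}{100}$
$\frac{9817 + 38700}{K{\left(115 \right)} + p{\left(-81 \right)}} = \frac{9817 + 38700}{\left(- \frac{249}{100}\right) 115 - \left(\frac{2}{9} - \frac{\sqrt{2} \sqrt{-81}}{9}\right)} = \frac{48517}{- \frac{5727}{20} - \left(\frac{2}{9} - \frac{\sqrt{2} \cdot 9 i}{9}\right)} = \frac{48517}{- \frac{5727}{20} - \left(\frac{2}{9} - i \sqrt{2}\right)} = \frac{48517}{- \frac{51583}{180} + i \sqrt{2}}$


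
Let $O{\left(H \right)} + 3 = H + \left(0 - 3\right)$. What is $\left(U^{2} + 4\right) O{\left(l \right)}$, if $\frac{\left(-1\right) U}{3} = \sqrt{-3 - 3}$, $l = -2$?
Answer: $400$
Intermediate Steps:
$U = - 3 i \sqrt{6}$ ($U = - 3 \sqrt{-3 - 3} = - 3 \sqrt{-6} = - 3 i \sqrt{6} \approx - 7.3485 i$)
$O{\left(H \right)} = -6 + H$ ($O{\left(H \right)} = -3 + \left(H + \left(0 - 3\right)\right) = -3 + \left(H - 3\right) = -3 + \left(-3 + H\right) = -6 + H$)
$\left(U^{2} + 4\right) O{\left(l \right)} = \left(\left(- 3 i \sqrt{6}\right)^{2} + 4\right) \left(-6 - 2\right) = \left(-54 + 4\right) \left(-8\right) = \left(-50\right) \left(-8\right) = 400$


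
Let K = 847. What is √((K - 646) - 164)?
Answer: √37 ≈ 6.0828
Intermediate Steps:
√((K - 646) - 164) = √((847 - 646) - 164) = √(201 - 164) = √37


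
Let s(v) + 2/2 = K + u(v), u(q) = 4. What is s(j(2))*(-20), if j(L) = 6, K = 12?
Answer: -300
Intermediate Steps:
s(v) = 15 (s(v) = -1 + (12 + 4) = -1 + 16 = 15)
s(j(2))*(-20) = 15*(-20) = -300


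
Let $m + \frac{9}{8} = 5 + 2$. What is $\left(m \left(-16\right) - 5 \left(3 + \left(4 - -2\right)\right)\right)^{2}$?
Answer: $19321$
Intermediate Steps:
$m = \frac{47}{8}$ ($m = - \frac{9}{8} + \left(5 + 2\right) = - \frac{9}{8} + 7 = \frac{47}{8} \approx 5.875$)
$\left(m \left(-16\right) - 5 \left(3 + \left(4 - -2\right)\right)\right)^{2} = \left(\frac{47}{8} \left(-16\right) - 5 \left(3 + \left(4 - -2\right)\right)\right)^{2} = \left(-94 - 5 \left(3 + \left(4 + 2\right)\right)\right)^{2} = \left(-94 - 5 \left(3 + 6\right)\right)^{2} = \left(-94 - 45\right)^{2} = \left(-139\right)^{2} = 19321$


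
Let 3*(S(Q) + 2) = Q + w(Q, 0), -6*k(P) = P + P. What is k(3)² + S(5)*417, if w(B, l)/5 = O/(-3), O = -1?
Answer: 281/3 ≈ 93.667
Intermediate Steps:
w(B, l) = 5/3 (w(B, l) = 5*(-1/(-3)) = 5*(-1*(-⅓)) = 5*(⅓) = 5/3)
k(P) = -P/3 (k(P) = -(P + P)/6 = -P/3)
S(Q) = -13/9 + Q/3 (S(Q) = -2 + (Q + 5/3)/3 = -2 + (5/3 + Q)/3 = -2 + (5/9 + Q/3) = -13/9 + Q/3)
k(3)² + S(5)*417 = (-⅓*3)² + (-13/9 + (⅓)*5)*417 = (-1)² + (-13/9 + 5/3)*417 = 1 + (2/9)*417 = 1 + 278/3 = 281/3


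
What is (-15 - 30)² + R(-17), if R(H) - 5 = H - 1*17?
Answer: 1996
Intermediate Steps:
R(H) = -12 + H (R(H) = 5 + (H - 1*17) = 5 + (H - 17) = 5 + (-17 + H) = -12 + H)
(-15 - 30)² + R(-17) = (-15 - 30)² + (-12 - 17) = (-45)² - 29 = 2025 - 29 = 1996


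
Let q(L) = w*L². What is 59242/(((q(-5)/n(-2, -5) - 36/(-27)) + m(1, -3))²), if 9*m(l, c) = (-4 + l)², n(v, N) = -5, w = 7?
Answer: 266589/4802 ≈ 55.516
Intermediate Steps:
m(l, c) = (-4 + l)²/9
q(L) = 7*L²
59242/(((q(-5)/n(-2, -5) - 36/(-27)) + m(1, -3))²) = 59242/((((7*(-5)²)/(-5) - 36/(-27)) + (-4 + 1)²/9)²) = 59242/((((7*25)*(-⅕) - 36*(-1/27)) + (⅑)*(-3)²)²) = 59242/(((175*(-⅕) + 4/3) + (⅑)*9)²) = 59242/(((-35 + 4/3) + 1)²) = 59242/((-101/3 + 1)²) = 59242/((-98/3)²) = 59242/(9604/9) = 59242*(9/9604) = 266589/4802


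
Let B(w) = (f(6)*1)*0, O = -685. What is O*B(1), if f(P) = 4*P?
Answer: 0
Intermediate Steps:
B(w) = 0 (B(w) = ((4*6)*1)*0 = (24*1)*0 = 24*0 = 0)
O*B(1) = -685*0 = 0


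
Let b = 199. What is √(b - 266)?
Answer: I*√67 ≈ 8.1853*I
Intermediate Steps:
√(b - 266) = √(199 - 266) = √(-67) = I*√67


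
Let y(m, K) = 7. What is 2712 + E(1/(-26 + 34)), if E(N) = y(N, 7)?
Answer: 2719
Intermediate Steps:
E(N) = 7
2712 + E(1/(-26 + 34)) = 2712 + 7 = 2719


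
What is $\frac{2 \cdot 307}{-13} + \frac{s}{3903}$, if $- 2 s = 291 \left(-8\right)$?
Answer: $- \frac{793770}{16913} \approx -46.933$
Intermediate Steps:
$s = 1164$ ($s = - \frac{291 \left(-8\right)}{2} = \left(- \frac{1}{2}\right) \left(-2328\right) = 1164$)
$\frac{2 \cdot 307}{-13} + \frac{s}{3903} = \frac{2 \cdot 307}{-13} + \frac{1164}{3903} = 614 \left(- \frac{1}{13}\right) + 1164 \cdot \frac{1}{3903} = - \frac{614}{13} + \frac{388}{1301} = - \frac{793770}{16913}$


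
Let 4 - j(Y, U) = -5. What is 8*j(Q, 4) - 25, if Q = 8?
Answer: 47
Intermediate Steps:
j(Y, U) = 9 (j(Y, U) = 4 - 1*(-5) = 4 + 5 = 9)
8*j(Q, 4) - 25 = 8*9 - 25 = 72 - 25 = 47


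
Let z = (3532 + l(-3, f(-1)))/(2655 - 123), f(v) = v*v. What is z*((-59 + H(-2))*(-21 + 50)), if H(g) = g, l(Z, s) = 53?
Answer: -2113955/844 ≈ -2504.7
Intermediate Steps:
f(v) = v²
z = 1195/844 (z = (3532 + 53)/(2655 - 123) = 3585/2532 = 3585*(1/2532) = 1195/844 ≈ 1.4159)
z*((-59 + H(-2))*(-21 + 50)) = 1195*((-59 - 2)*(-21 + 50))/844 = 1195*(-61*29)/844 = (1195/844)*(-1769) = -2113955/844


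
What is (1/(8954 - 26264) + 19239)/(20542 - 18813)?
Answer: 333027089/29928990 ≈ 11.127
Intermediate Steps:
(1/(8954 - 26264) + 19239)/(20542 - 18813) = (1/(-17310) + 19239)/1729 = (-1/17310 + 19239)*(1/1729) = (333027089/17310)*(1/1729) = 333027089/29928990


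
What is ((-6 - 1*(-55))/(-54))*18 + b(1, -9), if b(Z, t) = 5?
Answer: -34/3 ≈ -11.333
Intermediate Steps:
((-6 - 1*(-55))/(-54))*18 + b(1, -9) = ((-6 - 1*(-55))/(-54))*18 + 5 = ((-6 + 55)*(-1/54))*18 + 5 = (49*(-1/54))*18 + 5 = -49/54*18 + 5 = -49/3 + 5 = -34/3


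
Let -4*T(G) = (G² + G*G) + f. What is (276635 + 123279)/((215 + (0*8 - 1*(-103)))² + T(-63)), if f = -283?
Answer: 1599656/396841 ≈ 4.0310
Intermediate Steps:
T(G) = 283/4 - G²/2 (T(G) = -((G² + G*G) - 283)/4 = -((G² + G²) - 283)/4 = -(2*G² - 283)/4 = -(-283 + 2*G²)/4 = 283/4 - G²/2)
(276635 + 123279)/((215 + (0*8 - 1*(-103)))² + T(-63)) = (276635 + 123279)/((215 + (0*8 - 1*(-103)))² + (283/4 - ½*(-63)²)) = 399914/((215 + (0 + 103))² + (283/4 - ½*3969)) = 399914/((215 + 103)² + (283/4 - 3969/2)) = 399914/(318² - 7655/4) = 399914/(101124 - 7655/4) = 399914/(396841/4) = 399914*(4/396841) = 1599656/396841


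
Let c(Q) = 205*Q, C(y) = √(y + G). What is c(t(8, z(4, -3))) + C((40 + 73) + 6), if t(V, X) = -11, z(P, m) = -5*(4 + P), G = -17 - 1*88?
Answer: -2255 + √14 ≈ -2251.3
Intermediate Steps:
G = -105 (G = -17 - 88 = -105)
z(P, m) = -20 - 5*P
C(y) = √(-105 + y) (C(y) = √(y - 105) = √(-105 + y))
c(t(8, z(4, -3))) + C((40 + 73) + 6) = 205*(-11) + √(-105 + ((40 + 73) + 6)) = -2255 + √(-105 + (113 + 6)) = -2255 + √(-105 + 119) = -2255 + √14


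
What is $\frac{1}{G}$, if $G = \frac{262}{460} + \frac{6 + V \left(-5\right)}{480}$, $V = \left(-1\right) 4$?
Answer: $\frac{5520}{3443} \approx 1.6033$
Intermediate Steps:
$V = -4$
$G = \frac{3443}{5520}$ ($G = \frac{262}{460} + \frac{6 - -20}{480} = 262 \cdot \frac{1}{460} + \left(6 + 20\right) \frac{1}{480} = \frac{131}{230} + 26 \cdot \frac{1}{480} = \frac{131}{230} + \frac{13}{240} = \frac{3443}{5520} \approx 0.62373$)
$\frac{1}{G} = \frac{1}{\frac{3443}{5520}} = \frac{5520}{3443}$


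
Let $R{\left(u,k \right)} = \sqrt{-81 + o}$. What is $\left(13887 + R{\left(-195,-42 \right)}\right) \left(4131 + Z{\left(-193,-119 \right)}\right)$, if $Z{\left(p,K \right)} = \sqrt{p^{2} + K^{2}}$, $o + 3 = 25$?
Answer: $\left(4131 + \sqrt{51410}\right) \left(13887 + i \sqrt{59}\right) \approx 6.0516 \cdot 10^{7} + 33472.0 i$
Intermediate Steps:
$o = 22$ ($o = -3 + 25 = 22$)
$R{\left(u,k \right)} = i \sqrt{59}$ ($R{\left(u,k \right)} = \sqrt{-81 + 22} = \sqrt{-59} = i \sqrt{59}$)
$Z{\left(p,K \right)} = \sqrt{K^{2} + p^{2}}$
$\left(13887 + R{\left(-195,-42 \right)}\right) \left(4131 + Z{\left(-193,-119 \right)}\right) = \left(13887 + i \sqrt{59}\right) \left(4131 + \sqrt{\left(-119\right)^{2} + \left(-193\right)^{2}}\right) = \left(13887 + i \sqrt{59}\right) \left(4131 + \sqrt{14161 + 37249}\right) = \left(13887 + i \sqrt{59}\right) \left(4131 + \sqrt{51410}\right) = \left(4131 + \sqrt{51410}\right) \left(13887 + i \sqrt{59}\right)$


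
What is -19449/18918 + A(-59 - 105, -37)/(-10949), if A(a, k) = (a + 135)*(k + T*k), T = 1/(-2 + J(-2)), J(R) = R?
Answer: -50704747/46029596 ≈ -1.1016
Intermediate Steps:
T = -¼ (T = 1/(-2 - 2) = 1/(-4) = -¼ ≈ -0.25000)
A(a, k) = 3*k*(135 + a)/4 (A(a, k) = (a + 135)*(k - k/4) = (135 + a)*(3*k/4) = 3*k*(135 + a)/4)
-19449/18918 + A(-59 - 105, -37)/(-10949) = -19449/18918 + ((¾)*(-37)*(135 + (-59 - 105)))/(-10949) = -19449*1/18918 + ((¾)*(-37)*(135 - 164))*(-1/10949) = -2161/2102 + ((¾)*(-37)*(-29))*(-1/10949) = -2161/2102 + (3219/4)*(-1/10949) = -2161/2102 - 3219/43796 = -50704747/46029596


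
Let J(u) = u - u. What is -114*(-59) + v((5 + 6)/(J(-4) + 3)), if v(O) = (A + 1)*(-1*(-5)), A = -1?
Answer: 6726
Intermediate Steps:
J(u) = 0
v(O) = 0 (v(O) = (-1 + 1)*(-1*(-5)) = 0*5 = 0)
-114*(-59) + v((5 + 6)/(J(-4) + 3)) = -114*(-59) + 0 = 6726 + 0 = 6726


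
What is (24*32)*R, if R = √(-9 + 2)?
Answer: 768*I*√7 ≈ 2031.9*I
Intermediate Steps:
R = I*√7 (R = √(-7) = I*√7 ≈ 2.6458*I)
(24*32)*R = (24*32)*(I*√7) = 768*(I*√7) = 768*I*√7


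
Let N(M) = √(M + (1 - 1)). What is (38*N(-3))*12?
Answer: 456*I*√3 ≈ 789.82*I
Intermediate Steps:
N(M) = √M (N(M) = √(M + 0) = √M)
(38*N(-3))*12 = (38*√(-3))*12 = (38*(I*√3))*12 = (38*I*√3)*12 = 456*I*√3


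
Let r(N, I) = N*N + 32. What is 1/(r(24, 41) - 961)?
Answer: -1/353 ≈ -0.0028329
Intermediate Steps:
r(N, I) = 32 + N² (r(N, I) = N² + 32 = 32 + N²)
1/(r(24, 41) - 961) = 1/((32 + 24²) - 961) = 1/((32 + 576) - 961) = 1/(608 - 961) = 1/(-353) = -1/353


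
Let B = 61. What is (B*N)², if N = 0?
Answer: 0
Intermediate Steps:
(B*N)² = (61*0)² = 0² = 0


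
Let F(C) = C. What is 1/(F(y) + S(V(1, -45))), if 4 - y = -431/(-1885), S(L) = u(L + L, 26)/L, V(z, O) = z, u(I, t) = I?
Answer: 1885/10879 ≈ 0.17327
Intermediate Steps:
S(L) = 2 (S(L) = (L + L)/L = (2*L)/L = 2)
y = 7109/1885 (y = 4 - (-431)/(-1885) = 4 - (-431)*(-1)/1885 = 4 - 1*431/1885 = 4 - 431/1885 = 7109/1885 ≈ 3.7714)
1/(F(y) + S(V(1, -45))) = 1/(7109/1885 + 2) = 1/(10879/1885) = 1885/10879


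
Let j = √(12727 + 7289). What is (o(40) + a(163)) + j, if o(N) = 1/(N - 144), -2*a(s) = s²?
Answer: -1381589/104 + 12*√139 ≈ -13143.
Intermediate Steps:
j = 12*√139 (j = √20016 = 12*√139 ≈ 141.48)
a(s) = -s²/2
o(N) = 1/(-144 + N)
(o(40) + a(163)) + j = (1/(-144 + 40) - ½*163²) + 12*√139 = (1/(-104) - ½*26569) + 12*√139 = (-1/104 - 26569/2) + 12*√139 = -1381589/104 + 12*√139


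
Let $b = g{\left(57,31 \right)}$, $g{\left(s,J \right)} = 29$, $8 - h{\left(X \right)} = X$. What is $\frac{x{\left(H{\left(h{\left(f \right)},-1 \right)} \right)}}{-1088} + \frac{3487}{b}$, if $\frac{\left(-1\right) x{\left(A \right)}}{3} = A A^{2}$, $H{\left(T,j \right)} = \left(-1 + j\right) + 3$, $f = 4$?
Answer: $\frac{3793943}{31552} \approx 120.24$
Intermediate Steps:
$h{\left(X \right)} = 8 - X$
$H{\left(T,j \right)} = 2 + j$
$b = 29$
$x{\left(A \right)} = - 3 A^{3}$ ($x{\left(A \right)} = - 3 A A^{2} = - 3 A^{3}$)
$\frac{x{\left(H{\left(h{\left(f \right)},-1 \right)} \right)}}{-1088} + \frac{3487}{b} = \frac{\left(-3\right) \left(2 - 1\right)^{3}}{-1088} + \frac{3487}{29} = - 3 \cdot 1^{3} \left(- \frac{1}{1088}\right) + 3487 \cdot \frac{1}{29} = \left(-3\right) 1 \left(- \frac{1}{1088}\right) + \frac{3487}{29} = \left(-3\right) \left(- \frac{1}{1088}\right) + \frac{3487}{29} = \frac{3}{1088} + \frac{3487}{29} = \frac{3793943}{31552}$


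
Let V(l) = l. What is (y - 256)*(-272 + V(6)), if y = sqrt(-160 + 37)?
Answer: 68096 - 266*I*sqrt(123) ≈ 68096.0 - 2950.1*I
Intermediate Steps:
y = I*sqrt(123) (y = sqrt(-123) = I*sqrt(123) ≈ 11.091*I)
(y - 256)*(-272 + V(6)) = (I*sqrt(123) - 256)*(-272 + 6) = (-256 + I*sqrt(123))*(-266) = 68096 - 266*I*sqrt(123)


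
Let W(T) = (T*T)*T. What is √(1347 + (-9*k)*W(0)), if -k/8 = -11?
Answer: √1347 ≈ 36.701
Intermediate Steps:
k = 88 (k = -8*(-11) = 88)
W(T) = T³ (W(T) = T²*T = T³)
√(1347 + (-9*k)*W(0)) = √(1347 - 9*88*0³) = √(1347 - 792*0) = √(1347 + 0) = √1347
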